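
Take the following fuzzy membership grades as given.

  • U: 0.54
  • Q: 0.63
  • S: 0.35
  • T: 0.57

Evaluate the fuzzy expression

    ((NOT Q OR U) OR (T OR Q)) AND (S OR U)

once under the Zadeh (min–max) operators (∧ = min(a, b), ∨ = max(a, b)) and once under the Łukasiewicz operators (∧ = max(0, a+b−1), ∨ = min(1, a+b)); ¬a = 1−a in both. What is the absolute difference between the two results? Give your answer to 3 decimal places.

Under Zadeh (min–max):
  NOT Q = 1 − 0.63 = 0.37
  NOT Q OR U = max(a, b) on (0.37, 0.54) = 0.54
  T OR Q = max(a, b) on (0.57, 0.63) = 0.63
  (NOT Q OR U) OR (T OR Q) = max(a, b) on (0.54, 0.63) = 0.63
  S OR U = max(a, b) on (0.35, 0.54) = 0.54
  ((NOT Q OR U) OR (T OR Q)) AND (S OR U) = min(a, b) on (0.63, 0.54) = 0.54
  → value = 0.5400
Under Łukasiewicz:
  NOT Q = 1 − 0.63 = 0.37
  NOT Q OR U = min(1, a+b) on (0.37, 0.54) = 0.91
  T OR Q = min(1, a+b) on (0.57, 0.63) = 1.00
  (NOT Q OR U) OR (T OR Q) = min(1, a+b) on (0.91, 1.00) = 1.00
  S OR U = min(1, a+b) on (0.35, 0.54) = 0.89
  ((NOT Q OR U) OR (T OR Q)) AND (S OR U) = max(0, a+b−1) on (1.00, 0.89) = 0.89
  → value = 0.8900
|0.5400 − 0.8900| = 0.350

0.350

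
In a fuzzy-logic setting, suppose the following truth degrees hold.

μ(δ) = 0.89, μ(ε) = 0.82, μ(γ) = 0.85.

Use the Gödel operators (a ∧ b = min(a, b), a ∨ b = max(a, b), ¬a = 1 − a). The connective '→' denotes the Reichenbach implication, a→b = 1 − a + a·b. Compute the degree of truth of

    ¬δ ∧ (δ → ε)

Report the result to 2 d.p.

¬δ = 1 − 0.89 = 0.11
δ → ε  [Reichenbach: 1 − a + a·b] with a=0.89, b=0.82 → 0.84
¬δ ∧ (δ → ε) = min(a, b) on (0.11, 0.84) = 0.11

0.11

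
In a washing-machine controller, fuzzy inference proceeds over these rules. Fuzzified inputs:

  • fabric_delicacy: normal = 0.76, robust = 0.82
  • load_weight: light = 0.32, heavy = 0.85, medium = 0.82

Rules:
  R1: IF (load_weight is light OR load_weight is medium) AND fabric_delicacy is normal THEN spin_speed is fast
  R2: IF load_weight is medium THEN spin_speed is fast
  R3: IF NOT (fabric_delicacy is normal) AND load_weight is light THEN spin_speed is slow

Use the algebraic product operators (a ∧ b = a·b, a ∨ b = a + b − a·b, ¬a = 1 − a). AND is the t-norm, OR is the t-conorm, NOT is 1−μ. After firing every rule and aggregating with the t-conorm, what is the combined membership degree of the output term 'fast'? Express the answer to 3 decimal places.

R1: (light=0.32 OR medium=0.82) = 0.8776; AND[a·b] with normal=0.76 → w = 0.6670
R2: medium=0.82 → w = 0.8200
R3: ¬normal=1−0.76=0.24, light=0.32; AND[a·b] → w = 0.0768
Rules with consequent 'fast': {R1, R2} → strengths 0.6670, 0.8200
Aggregate via t-conorm [a + b − a·b]: 0.9401

0.940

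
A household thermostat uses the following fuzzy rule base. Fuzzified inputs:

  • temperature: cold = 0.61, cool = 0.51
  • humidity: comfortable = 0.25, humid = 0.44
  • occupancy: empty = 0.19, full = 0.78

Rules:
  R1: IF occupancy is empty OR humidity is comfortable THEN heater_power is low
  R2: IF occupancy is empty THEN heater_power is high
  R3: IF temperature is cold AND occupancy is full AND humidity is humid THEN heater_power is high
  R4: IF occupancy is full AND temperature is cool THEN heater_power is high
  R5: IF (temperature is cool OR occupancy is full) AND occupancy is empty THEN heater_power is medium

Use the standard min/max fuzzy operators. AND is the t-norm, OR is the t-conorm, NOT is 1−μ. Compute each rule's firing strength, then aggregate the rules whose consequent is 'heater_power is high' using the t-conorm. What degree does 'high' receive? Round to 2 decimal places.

R1: empty=0.19, comfortable=0.25; OR[max(a, b)] → w = 0.25
R2: empty=0.19 → w = 0.19
R3: cold=0.61, full=0.78, humid=0.44; AND[min(a, b)] → w = 0.44
R4: full=0.78, cool=0.51; AND[min(a, b)] → w = 0.51
R5: (cool=0.51 OR full=0.78) = 0.78; AND[min(a, b)] with empty=0.19 → w = 0.19
Rules with consequent 'high': {R2, R3, R4} → strengths 0.19, 0.44, 0.51
Aggregate via t-conorm [max(a, b)]: 0.51

0.51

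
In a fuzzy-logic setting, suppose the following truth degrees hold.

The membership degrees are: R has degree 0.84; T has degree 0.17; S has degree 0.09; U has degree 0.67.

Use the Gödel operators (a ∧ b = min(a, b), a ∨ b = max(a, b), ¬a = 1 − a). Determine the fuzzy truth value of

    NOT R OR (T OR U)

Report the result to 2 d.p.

NOT R = 1 − 0.84 = 0.16
T OR U = max(a, b) on (0.17, 0.67) = 0.67
NOT R OR (T OR U) = max(a, b) on (0.16, 0.67) = 0.67

0.67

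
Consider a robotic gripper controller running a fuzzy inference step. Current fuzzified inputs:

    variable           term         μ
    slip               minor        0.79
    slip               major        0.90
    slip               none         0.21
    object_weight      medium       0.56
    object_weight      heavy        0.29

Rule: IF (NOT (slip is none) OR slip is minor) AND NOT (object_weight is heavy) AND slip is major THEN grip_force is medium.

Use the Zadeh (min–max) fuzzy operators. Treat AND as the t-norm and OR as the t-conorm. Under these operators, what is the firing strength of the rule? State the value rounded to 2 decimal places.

firing strength: (¬none=1−0.21=0.79 OR minor=0.79) = 0.79; AND[min(a, b)] with ¬heavy=1−0.29=0.71, major=0.90 → w = 0.71

0.71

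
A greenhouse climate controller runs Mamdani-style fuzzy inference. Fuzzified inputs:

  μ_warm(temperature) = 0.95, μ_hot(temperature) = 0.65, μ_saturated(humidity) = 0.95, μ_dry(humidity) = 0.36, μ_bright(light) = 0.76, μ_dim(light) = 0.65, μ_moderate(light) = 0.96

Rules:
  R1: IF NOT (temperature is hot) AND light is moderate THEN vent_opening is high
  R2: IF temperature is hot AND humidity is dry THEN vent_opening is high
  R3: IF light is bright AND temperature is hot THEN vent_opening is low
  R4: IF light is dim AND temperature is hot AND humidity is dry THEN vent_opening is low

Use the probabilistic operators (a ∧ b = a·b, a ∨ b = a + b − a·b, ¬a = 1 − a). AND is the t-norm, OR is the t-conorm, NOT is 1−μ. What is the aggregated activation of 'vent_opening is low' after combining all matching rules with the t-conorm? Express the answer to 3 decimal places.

0.571

R1: ¬hot=1−0.65=0.35, moderate=0.96; AND[a·b] → w = 0.3360
R2: hot=0.65, dry=0.36; AND[a·b] → w = 0.2340
R3: bright=0.76, hot=0.65; AND[a·b] → w = 0.4940
R4: dim=0.65, hot=0.65, dry=0.36; AND[a·b] → w = 0.1521
Rules with consequent 'low': {R3, R4} → strengths 0.4940, 0.1521
Aggregate via t-conorm [a + b − a·b]: 0.5710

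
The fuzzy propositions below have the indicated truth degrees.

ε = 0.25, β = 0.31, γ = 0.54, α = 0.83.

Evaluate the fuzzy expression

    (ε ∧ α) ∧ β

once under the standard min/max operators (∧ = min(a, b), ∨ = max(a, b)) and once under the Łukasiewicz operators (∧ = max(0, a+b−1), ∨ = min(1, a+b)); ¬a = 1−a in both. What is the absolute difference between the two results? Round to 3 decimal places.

Under standard min/max:
  ε ∧ α = min(a, b) on (0.25, 0.83) = 0.25
  (ε ∧ α) ∧ β = min(a, b) on (0.25, 0.31) = 0.25
  → value = 0.2500
Under Łukasiewicz:
  ε ∧ α = max(0, a+b−1) on (0.25, 0.83) = 0.08
  (ε ∧ α) ∧ β = max(0, a+b−1) on (0.08, 0.31) = 0.00
  → value = 0.0000
|0.2500 − 0.0000| = 0.250

0.250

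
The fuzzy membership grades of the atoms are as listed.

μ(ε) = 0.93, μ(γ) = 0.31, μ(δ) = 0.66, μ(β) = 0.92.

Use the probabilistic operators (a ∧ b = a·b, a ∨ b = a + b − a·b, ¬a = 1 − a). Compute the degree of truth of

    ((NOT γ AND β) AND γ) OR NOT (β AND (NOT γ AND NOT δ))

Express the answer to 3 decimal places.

0.827

NOT γ = 1 − 0.3100 = 0.6900
NOT γ AND β = a·b on (0.6900, 0.9200) = 0.6348
(NOT γ AND β) AND γ = a·b on (0.6348, 0.3100) = 0.1968
NOT γ = 1 − 0.3100 = 0.6900
NOT δ = 1 − 0.6600 = 0.3400
NOT γ AND NOT δ = a·b on (0.6900, 0.3400) = 0.2346
β AND (NOT γ AND NOT δ) = a·b on (0.9200, 0.2346) = 0.2158
NOT (β AND (NOT γ AND NOT δ)) = 1 − 0.2158 = 0.7842
((NOT γ AND β) AND γ) OR NOT (β AND (NOT γ AND NOT δ)) = a + b − a·b on (0.1968, 0.7842) = 0.8266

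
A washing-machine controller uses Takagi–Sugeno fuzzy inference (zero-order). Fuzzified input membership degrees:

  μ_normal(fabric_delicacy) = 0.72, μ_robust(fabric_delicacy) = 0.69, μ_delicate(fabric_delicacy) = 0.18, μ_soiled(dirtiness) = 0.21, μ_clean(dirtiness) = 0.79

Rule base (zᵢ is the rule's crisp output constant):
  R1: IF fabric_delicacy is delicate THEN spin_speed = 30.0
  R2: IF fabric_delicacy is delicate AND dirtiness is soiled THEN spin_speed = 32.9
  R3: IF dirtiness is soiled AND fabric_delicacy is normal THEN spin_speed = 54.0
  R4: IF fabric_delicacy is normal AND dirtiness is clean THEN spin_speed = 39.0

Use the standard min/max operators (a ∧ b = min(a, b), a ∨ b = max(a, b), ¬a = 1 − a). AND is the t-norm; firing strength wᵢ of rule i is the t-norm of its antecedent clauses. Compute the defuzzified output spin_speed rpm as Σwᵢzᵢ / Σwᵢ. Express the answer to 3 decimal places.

R1 (z=30.0): delicate=0.18 → w = 0.18
R2 (z=32.9): delicate=0.18, soiled=0.21; AND[min(a, b)] → w = 0.18
R3 (z=54.0): soiled=0.21, normal=0.72; AND[min(a, b)] → w = 0.21
R4 (z=39.0): normal=0.72, clean=0.79; AND[min(a, b)] → w = 0.72
Weighted average = (0.18·30.0 + 0.18·32.9 + 0.21·54.0 + 0.72·39.0) / (0.18 + 0.18 + 0.21 + 0.72)
  = 50.7420 / 1.2900 = 39.335

39.335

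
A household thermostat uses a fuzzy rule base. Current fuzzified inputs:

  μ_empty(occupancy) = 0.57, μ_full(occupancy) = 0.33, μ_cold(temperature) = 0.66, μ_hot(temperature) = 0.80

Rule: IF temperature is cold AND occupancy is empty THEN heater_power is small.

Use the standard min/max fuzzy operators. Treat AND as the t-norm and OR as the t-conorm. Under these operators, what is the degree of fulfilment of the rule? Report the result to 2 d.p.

0.57

firing strength: cold=0.66, empty=0.57; AND[min(a, b)] → w = 0.57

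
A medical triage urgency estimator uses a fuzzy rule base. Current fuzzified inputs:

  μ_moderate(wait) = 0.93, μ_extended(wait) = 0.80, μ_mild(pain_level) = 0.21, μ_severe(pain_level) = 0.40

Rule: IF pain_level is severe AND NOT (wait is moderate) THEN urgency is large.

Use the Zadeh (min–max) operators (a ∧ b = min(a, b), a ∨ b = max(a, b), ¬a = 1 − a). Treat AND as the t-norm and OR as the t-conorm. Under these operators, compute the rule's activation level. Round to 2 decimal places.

firing strength: severe=0.40, ¬moderate=1−0.93=0.07; AND[min(a, b)] → w = 0.07

0.07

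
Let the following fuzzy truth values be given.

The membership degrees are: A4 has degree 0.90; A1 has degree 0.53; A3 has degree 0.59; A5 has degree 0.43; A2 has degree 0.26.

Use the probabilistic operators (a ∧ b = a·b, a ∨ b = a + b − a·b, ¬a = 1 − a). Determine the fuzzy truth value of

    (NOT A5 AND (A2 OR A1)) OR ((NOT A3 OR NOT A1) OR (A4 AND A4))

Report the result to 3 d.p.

NOT A5 = 1 − 0.4300 = 0.5700
A2 OR A1 = a + b − a·b on (0.2600, 0.5300) = 0.6522
NOT A5 AND (A2 OR A1) = a·b on (0.5700, 0.6522) = 0.3718
NOT A3 = 1 − 0.5900 = 0.4100
NOT A1 = 1 − 0.5300 = 0.4700
NOT A3 OR NOT A1 = a + b − a·b on (0.4100, 0.4700) = 0.6873
A4 AND A4 = a·b on (0.9000, 0.9000) = 0.8100
(NOT A3 OR NOT A1) OR (A4 AND A4) = a + b − a·b on (0.6873, 0.8100) = 0.9406
(NOT A5 AND (A2 OR A1)) OR ((NOT A3 OR NOT A1) OR (A4 AND A4)) = a + b − a·b on (0.3718, 0.9406) = 0.9627

0.963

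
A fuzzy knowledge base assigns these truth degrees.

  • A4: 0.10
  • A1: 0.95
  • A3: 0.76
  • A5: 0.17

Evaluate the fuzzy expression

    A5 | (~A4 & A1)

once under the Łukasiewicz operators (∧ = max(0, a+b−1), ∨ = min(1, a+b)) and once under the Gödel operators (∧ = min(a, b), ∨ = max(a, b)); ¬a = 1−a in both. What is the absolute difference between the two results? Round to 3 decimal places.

Under Łukasiewicz:
  ~A4 = 1 − 0.10 = 0.90
  ~A4 & A1 = max(0, a+b−1) on (0.90, 0.95) = 0.85
  A5 | (~A4 & A1) = min(1, a+b) on (0.17, 0.85) = 1.00
  → value = 1.0000
Under Gödel:
  ~A4 = 1 − 0.10 = 0.90
  ~A4 & A1 = min(a, b) on (0.90, 0.95) = 0.90
  A5 | (~A4 & A1) = max(a, b) on (0.17, 0.90) = 0.90
  → value = 0.9000
|1.0000 − 0.9000| = 0.100

0.100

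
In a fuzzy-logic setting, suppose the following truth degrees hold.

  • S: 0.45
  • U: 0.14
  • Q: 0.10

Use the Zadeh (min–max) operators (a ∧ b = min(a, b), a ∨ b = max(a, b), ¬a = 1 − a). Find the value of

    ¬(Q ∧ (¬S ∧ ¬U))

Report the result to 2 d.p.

¬S = 1 − 0.45 = 0.55
¬U = 1 − 0.14 = 0.86
¬S ∧ ¬U = min(a, b) on (0.55, 0.86) = 0.55
Q ∧ (¬S ∧ ¬U) = min(a, b) on (0.10, 0.55) = 0.10
¬(Q ∧ (¬S ∧ ¬U)) = 1 − 0.10 = 0.90

0.90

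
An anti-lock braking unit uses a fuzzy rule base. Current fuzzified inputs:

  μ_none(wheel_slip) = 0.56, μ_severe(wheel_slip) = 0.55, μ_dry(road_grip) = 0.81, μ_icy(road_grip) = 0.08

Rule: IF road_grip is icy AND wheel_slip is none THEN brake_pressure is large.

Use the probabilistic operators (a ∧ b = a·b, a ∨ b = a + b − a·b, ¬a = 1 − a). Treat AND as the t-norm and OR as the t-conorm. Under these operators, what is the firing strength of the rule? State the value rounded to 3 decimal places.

0.045

firing strength: icy=0.08, none=0.56; AND[a·b] → w = 0.0448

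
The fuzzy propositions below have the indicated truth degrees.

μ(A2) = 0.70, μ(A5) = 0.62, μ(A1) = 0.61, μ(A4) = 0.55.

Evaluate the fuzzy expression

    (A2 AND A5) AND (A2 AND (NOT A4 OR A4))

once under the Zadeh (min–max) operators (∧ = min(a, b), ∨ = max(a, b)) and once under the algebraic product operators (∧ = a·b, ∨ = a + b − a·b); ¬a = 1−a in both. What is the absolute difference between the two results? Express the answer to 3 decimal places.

Under Zadeh (min–max):
  A2 AND A5 = min(a, b) on (0.70, 0.62) = 0.62
  NOT A4 = 1 − 0.55 = 0.45
  NOT A4 OR A4 = max(a, b) on (0.45, 0.55) = 0.55
  A2 AND (NOT A4 OR A4) = min(a, b) on (0.70, 0.55) = 0.55
  (A2 AND A5) AND (A2 AND (NOT A4 OR A4)) = min(a, b) on (0.62, 0.55) = 0.55
  → value = 0.5500
Under algebraic product:
  A2 AND A5 = a·b on (0.7000, 0.6200) = 0.4340
  NOT A4 = 1 − 0.5500 = 0.4500
  NOT A4 OR A4 = a + b − a·b on (0.4500, 0.5500) = 0.7525
  A2 AND (NOT A4 OR A4) = a·b on (0.7000, 0.7525) = 0.5267
  (A2 AND A5) AND (A2 AND (NOT A4 OR A4)) = a·b on (0.4340, 0.5267) = 0.2286
  → value = 0.2286
|0.5500 − 0.2286| = 0.321

0.321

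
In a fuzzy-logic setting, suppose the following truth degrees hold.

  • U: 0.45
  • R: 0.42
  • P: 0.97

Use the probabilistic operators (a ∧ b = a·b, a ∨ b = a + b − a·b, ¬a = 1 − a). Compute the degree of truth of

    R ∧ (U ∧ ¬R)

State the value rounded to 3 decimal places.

0.110

¬R = 1 − 0.4200 = 0.5800
U ∧ ¬R = a·b on (0.4500, 0.5800) = 0.2610
R ∧ (U ∧ ¬R) = a·b on (0.4200, 0.2610) = 0.1096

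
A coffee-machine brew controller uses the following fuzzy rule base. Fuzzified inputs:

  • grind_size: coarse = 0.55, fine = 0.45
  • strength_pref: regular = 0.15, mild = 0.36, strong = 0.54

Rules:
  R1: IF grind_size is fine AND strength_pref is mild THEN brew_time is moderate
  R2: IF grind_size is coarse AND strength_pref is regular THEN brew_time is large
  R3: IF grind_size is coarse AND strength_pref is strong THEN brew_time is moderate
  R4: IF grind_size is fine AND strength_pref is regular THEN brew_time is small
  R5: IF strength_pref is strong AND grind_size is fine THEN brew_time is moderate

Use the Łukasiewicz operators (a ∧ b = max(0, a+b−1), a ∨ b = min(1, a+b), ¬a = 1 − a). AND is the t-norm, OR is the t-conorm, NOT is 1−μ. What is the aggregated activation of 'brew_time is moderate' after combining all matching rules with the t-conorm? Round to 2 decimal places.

0.09

R1: fine=0.45, mild=0.36; AND[max(0, a+b−1)] → w = 0.00
R2: coarse=0.55, regular=0.15; AND[max(0, a+b−1)] → w = 0.00
R3: coarse=0.55, strong=0.54; AND[max(0, a+b−1)] → w = 0.09
R4: fine=0.45, regular=0.15; AND[max(0, a+b−1)] → w = 0.00
R5: strong=0.54, fine=0.45; AND[max(0, a+b−1)] → w = 0.00
Rules with consequent 'moderate': {R1, R3, R5} → strengths 0.00, 0.09, 0.00
Aggregate via t-conorm [min(1, a+b)]: 0.09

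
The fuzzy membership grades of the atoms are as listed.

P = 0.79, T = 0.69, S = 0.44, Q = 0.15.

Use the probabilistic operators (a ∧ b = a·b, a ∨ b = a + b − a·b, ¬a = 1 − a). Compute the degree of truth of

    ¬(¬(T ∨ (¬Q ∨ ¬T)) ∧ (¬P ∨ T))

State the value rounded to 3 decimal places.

¬Q = 1 − 0.1500 = 0.8500
¬T = 1 − 0.6900 = 0.3100
¬Q ∨ ¬T = a + b − a·b on (0.8500, 0.3100) = 0.8965
T ∨ (¬Q ∨ ¬T) = a + b − a·b on (0.6900, 0.8965) = 0.9679
¬(T ∨ (¬Q ∨ ¬T)) = 1 − 0.9679 = 0.0321
¬P = 1 − 0.7900 = 0.2100
¬P ∨ T = a + b − a·b on (0.2100, 0.6900) = 0.7551
¬(T ∨ (¬Q ∨ ¬T)) ∧ (¬P ∨ T) = a·b on (0.0321, 0.7551) = 0.0242
¬(¬(T ∨ (¬Q ∨ ¬T)) ∧ (¬P ∨ T)) = 1 − 0.0242 = 0.9758

0.976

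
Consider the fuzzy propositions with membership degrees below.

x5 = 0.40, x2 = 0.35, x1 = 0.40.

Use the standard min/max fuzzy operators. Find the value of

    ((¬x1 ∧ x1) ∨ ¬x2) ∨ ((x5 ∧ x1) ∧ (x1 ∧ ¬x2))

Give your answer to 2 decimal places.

¬x1 = 1 − 0.40 = 0.60
¬x1 ∧ x1 = min(a, b) on (0.60, 0.40) = 0.40
¬x2 = 1 − 0.35 = 0.65
(¬x1 ∧ x1) ∨ ¬x2 = max(a, b) on (0.40, 0.65) = 0.65
x5 ∧ x1 = min(a, b) on (0.40, 0.40) = 0.40
¬x2 = 1 − 0.35 = 0.65
x1 ∧ ¬x2 = min(a, b) on (0.40, 0.65) = 0.40
(x5 ∧ x1) ∧ (x1 ∧ ¬x2) = min(a, b) on (0.40, 0.40) = 0.40
((¬x1 ∧ x1) ∨ ¬x2) ∨ ((x5 ∧ x1) ∧ (x1 ∧ ¬x2)) = max(a, b) on (0.65, 0.40) = 0.65

0.65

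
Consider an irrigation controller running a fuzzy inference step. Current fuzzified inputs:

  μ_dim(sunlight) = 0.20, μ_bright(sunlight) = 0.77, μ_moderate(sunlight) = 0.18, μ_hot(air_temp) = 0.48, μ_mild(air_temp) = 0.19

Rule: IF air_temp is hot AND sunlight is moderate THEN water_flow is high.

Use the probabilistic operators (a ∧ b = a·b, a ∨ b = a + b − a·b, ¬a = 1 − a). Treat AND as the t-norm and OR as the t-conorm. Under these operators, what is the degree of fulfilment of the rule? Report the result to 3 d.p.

firing strength: hot=0.48, moderate=0.18; AND[a·b] → w = 0.0864

0.086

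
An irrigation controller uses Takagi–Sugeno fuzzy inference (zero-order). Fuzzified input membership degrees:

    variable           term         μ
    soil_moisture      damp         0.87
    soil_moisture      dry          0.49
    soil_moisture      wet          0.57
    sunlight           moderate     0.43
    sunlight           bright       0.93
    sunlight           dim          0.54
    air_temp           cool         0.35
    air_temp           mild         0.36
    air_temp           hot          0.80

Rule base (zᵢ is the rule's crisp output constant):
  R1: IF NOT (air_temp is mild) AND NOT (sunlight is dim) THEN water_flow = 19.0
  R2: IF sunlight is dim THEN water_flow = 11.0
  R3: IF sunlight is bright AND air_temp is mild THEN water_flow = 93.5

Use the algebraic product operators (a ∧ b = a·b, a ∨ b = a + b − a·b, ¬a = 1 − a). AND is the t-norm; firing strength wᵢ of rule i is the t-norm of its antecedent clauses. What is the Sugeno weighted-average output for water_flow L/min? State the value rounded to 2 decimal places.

R1 (z=19.0): ¬mild=1−0.36=0.64, ¬dim=1−0.54=0.46; AND[a·b] → w = 0.2944
R2 (z=11.0): dim=0.54 → w = 0.5400
R3 (z=93.5): bright=0.93, mild=0.36; AND[a·b] → w = 0.3348
Weighted average = (0.2944·19.0 + 0.5400·11.0 + 0.3348·93.5) / (0.2944 + 0.5400 + 0.3348)
  = 42.8374 / 1.1692 = 36.64

36.64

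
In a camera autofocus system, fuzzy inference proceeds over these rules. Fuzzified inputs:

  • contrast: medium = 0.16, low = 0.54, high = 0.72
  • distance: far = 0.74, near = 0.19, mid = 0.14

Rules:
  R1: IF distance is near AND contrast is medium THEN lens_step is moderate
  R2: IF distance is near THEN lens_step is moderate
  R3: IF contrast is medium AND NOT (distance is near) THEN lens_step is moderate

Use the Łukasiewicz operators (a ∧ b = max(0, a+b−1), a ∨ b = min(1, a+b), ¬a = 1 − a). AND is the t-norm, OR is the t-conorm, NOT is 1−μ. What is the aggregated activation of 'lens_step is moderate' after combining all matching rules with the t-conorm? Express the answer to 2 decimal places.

R1: near=0.19, medium=0.16; AND[max(0, a+b−1)] → w = 0.00
R2: near=0.19 → w = 0.19
R3: medium=0.16, ¬near=1−0.19=0.81; AND[max(0, a+b−1)] → w = 0.00
Rules with consequent 'moderate': {R1, R2, R3} → strengths 0.00, 0.19, 0.00
Aggregate via t-conorm [min(1, a+b)]: 0.19

0.19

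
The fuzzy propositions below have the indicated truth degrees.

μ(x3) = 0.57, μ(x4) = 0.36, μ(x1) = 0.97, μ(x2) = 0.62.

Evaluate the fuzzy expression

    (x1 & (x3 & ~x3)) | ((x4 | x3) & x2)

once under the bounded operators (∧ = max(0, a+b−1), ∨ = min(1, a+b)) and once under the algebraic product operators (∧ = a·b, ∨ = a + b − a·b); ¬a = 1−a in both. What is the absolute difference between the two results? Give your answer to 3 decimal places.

Under bounded:
  ~x3 = 1 − 0.57 = 0.43
  x3 & ~x3 = max(0, a+b−1) on (0.57, 0.43) = 0.00
  x1 & (x3 & ~x3) = max(0, a+b−1) on (0.97, 0.00) = 0.00
  x4 | x3 = min(1, a+b) on (0.36, 0.57) = 0.93
  (x4 | x3) & x2 = max(0, a+b−1) on (0.93, 0.62) = 0.55
  (x1 & (x3 & ~x3)) | ((x4 | x3) & x2) = min(1, a+b) on (0.00, 0.55) = 0.55
  → value = 0.5500
Under algebraic product:
  ~x3 = 1 − 0.5700 = 0.4300
  x3 & ~x3 = a·b on (0.5700, 0.4300) = 0.2451
  x1 & (x3 & ~x3) = a·b on (0.9700, 0.2451) = 0.2377
  x4 | x3 = a + b − a·b on (0.3600, 0.5700) = 0.7248
  (x4 | x3) & x2 = a·b on (0.7248, 0.6200) = 0.4494
  (x1 & (x3 & ~x3)) | ((x4 | x3) & x2) = a + b − a·b on (0.2377, 0.4494) = 0.5803
  → value = 0.5803
|0.5500 − 0.5803| = 0.030

0.030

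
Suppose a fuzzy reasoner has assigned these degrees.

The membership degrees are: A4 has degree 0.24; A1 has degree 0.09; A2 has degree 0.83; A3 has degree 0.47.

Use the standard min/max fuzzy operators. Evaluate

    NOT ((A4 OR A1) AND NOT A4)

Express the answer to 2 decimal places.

0.76

A4 OR A1 = max(a, b) on (0.24, 0.09) = 0.24
NOT A4 = 1 − 0.24 = 0.76
(A4 OR A1) AND NOT A4 = min(a, b) on (0.24, 0.76) = 0.24
NOT ((A4 OR A1) AND NOT A4) = 1 − 0.24 = 0.76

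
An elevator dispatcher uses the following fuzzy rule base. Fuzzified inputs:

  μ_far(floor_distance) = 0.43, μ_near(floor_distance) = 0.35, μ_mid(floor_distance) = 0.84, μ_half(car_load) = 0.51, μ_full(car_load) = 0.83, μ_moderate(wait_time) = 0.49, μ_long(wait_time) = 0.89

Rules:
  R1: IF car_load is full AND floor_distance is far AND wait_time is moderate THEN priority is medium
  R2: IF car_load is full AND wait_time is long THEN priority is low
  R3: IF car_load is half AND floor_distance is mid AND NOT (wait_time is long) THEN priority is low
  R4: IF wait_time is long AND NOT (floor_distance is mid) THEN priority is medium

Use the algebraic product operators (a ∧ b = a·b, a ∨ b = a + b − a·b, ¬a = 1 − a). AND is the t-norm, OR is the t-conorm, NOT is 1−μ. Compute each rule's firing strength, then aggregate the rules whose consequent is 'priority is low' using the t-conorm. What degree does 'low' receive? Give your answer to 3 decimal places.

R1: full=0.83, far=0.43, moderate=0.49; AND[a·b] → w = 0.1749
R2: full=0.83, long=0.89; AND[a·b] → w = 0.7387
R3: half=0.51, mid=0.84, ¬long=1−0.89=0.11; AND[a·b] → w = 0.0471
R4: long=0.89, ¬mid=1−0.84=0.16; AND[a·b] → w = 0.1424
Rules with consequent 'low': {R2, R3} → strengths 0.7387, 0.0471
Aggregate via t-conorm [a + b − a·b]: 0.7510

0.751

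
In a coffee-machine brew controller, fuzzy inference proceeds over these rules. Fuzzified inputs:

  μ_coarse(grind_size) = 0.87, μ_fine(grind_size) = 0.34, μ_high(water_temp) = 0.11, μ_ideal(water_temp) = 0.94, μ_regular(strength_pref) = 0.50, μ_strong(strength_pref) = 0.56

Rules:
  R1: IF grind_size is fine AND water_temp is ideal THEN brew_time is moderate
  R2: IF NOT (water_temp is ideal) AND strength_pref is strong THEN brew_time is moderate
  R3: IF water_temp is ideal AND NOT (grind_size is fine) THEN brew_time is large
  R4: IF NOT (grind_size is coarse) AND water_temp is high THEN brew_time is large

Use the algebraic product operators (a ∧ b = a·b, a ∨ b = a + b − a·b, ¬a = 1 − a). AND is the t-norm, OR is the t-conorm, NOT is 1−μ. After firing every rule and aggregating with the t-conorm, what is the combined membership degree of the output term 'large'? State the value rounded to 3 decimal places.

0.626

R1: fine=0.34, ideal=0.94; AND[a·b] → w = 0.3196
R2: ¬ideal=1−0.94=0.06, strong=0.56; AND[a·b] → w = 0.0336
R3: ideal=0.94, ¬fine=1−0.34=0.66; AND[a·b] → w = 0.6204
R4: ¬coarse=1−0.87=0.13, high=0.11; AND[a·b] → w = 0.0143
Rules with consequent 'large': {R3, R4} → strengths 0.6204, 0.0143
Aggregate via t-conorm [a + b − a·b]: 0.6258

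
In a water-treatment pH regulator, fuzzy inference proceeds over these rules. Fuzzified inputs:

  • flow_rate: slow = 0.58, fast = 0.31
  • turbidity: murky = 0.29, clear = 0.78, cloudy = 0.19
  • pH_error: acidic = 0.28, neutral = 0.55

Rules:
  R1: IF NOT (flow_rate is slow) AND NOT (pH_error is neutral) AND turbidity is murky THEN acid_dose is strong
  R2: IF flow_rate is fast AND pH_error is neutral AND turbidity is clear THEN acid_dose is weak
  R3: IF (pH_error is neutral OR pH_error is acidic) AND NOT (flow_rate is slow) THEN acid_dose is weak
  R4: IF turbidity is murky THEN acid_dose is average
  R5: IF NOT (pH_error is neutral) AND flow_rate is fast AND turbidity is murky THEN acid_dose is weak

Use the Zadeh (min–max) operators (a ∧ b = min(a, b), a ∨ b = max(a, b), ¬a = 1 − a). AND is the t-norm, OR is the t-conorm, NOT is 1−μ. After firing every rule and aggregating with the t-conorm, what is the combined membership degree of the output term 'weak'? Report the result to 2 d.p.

0.42

R1: ¬slow=1−0.58=0.42, ¬neutral=1−0.55=0.45, murky=0.29; AND[min(a, b)] → w = 0.29
R2: fast=0.31, neutral=0.55, clear=0.78; AND[min(a, b)] → w = 0.31
R3: (neutral=0.55 OR acidic=0.28) = 0.55; AND[min(a, b)] with ¬slow=1−0.58=0.42 → w = 0.42
R4: murky=0.29 → w = 0.29
R5: ¬neutral=1−0.55=0.45, fast=0.31, murky=0.29; AND[min(a, b)] → w = 0.29
Rules with consequent 'weak': {R2, R3, R5} → strengths 0.31, 0.42, 0.29
Aggregate via t-conorm [max(a, b)]: 0.42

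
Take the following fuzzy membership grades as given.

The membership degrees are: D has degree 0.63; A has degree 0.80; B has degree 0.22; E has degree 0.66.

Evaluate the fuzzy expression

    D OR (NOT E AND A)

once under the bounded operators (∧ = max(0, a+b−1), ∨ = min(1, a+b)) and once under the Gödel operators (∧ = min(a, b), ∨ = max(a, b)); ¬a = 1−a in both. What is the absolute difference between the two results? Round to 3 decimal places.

0.140

Under bounded:
  NOT E = 1 − 0.66 = 0.34
  NOT E AND A = max(0, a+b−1) on (0.34, 0.80) = 0.14
  D OR (NOT E AND A) = min(1, a+b) on (0.63, 0.14) = 0.77
  → value = 0.7700
Under Gödel:
  NOT E = 1 − 0.66 = 0.34
  NOT E AND A = min(a, b) on (0.34, 0.80) = 0.34
  D OR (NOT E AND A) = max(a, b) on (0.63, 0.34) = 0.63
  → value = 0.6300
|0.7700 − 0.6300| = 0.140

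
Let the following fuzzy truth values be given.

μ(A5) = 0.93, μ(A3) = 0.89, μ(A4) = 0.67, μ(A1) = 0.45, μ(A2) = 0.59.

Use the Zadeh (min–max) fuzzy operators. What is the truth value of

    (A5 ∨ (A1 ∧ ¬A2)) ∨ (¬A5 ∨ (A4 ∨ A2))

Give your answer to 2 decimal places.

¬A2 = 1 − 0.59 = 0.41
A1 ∧ ¬A2 = min(a, b) on (0.45, 0.41) = 0.41
A5 ∨ (A1 ∧ ¬A2) = max(a, b) on (0.93, 0.41) = 0.93
¬A5 = 1 − 0.93 = 0.07
A4 ∨ A2 = max(a, b) on (0.67, 0.59) = 0.67
¬A5 ∨ (A4 ∨ A2) = max(a, b) on (0.07, 0.67) = 0.67
(A5 ∨ (A1 ∧ ¬A2)) ∨ (¬A5 ∨ (A4 ∨ A2)) = max(a, b) on (0.93, 0.67) = 0.93

0.93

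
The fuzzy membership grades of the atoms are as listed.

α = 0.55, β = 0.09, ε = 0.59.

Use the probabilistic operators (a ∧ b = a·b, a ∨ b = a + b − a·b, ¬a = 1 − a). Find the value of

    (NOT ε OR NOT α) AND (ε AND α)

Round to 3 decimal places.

0.219

NOT ε = 1 − 0.5900 = 0.4100
NOT α = 1 − 0.5500 = 0.4500
NOT ε OR NOT α = a + b − a·b on (0.4100, 0.4500) = 0.6755
ε AND α = a·b on (0.5900, 0.5500) = 0.3245
(NOT ε OR NOT α) AND (ε AND α) = a·b on (0.6755, 0.3245) = 0.2192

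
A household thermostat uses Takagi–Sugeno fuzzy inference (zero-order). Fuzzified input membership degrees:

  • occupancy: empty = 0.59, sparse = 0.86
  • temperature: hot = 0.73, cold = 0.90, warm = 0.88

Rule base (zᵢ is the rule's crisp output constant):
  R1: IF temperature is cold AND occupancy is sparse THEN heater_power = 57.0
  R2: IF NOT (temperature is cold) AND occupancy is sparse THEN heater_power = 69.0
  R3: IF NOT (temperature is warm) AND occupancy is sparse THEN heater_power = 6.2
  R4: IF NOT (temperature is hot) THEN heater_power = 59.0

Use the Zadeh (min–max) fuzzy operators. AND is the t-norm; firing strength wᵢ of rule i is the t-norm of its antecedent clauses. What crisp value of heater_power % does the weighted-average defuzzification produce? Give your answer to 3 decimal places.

R1 (z=57.0): cold=0.90, sparse=0.86; AND[min(a, b)] → w = 0.86
R2 (z=69.0): ¬cold=1−0.90=0.10, sparse=0.86; AND[min(a, b)] → w = 0.10
R3 (z=6.2): ¬warm=1−0.88=0.12, sparse=0.86; AND[min(a, b)] → w = 0.12
R4 (z=59.0): ¬hot=1−0.73=0.27 → w = 0.27
Weighted average = (0.86·57.0 + 0.10·69.0 + 0.12·6.2 + 0.27·59.0) / (0.86 + 0.10 + 0.12 + 0.27)
  = 72.5940 / 1.3500 = 53.773

53.773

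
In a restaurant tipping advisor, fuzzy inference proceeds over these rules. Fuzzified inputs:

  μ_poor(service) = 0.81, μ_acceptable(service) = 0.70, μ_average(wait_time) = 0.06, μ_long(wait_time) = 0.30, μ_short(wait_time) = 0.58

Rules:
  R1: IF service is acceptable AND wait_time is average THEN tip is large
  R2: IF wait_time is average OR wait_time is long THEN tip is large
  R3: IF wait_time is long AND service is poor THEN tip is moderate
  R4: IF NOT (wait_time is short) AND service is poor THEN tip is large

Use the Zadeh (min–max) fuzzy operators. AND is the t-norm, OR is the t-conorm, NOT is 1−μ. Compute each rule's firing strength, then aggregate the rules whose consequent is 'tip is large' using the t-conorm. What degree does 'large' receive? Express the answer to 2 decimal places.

0.42

R1: acceptable=0.70, average=0.06; AND[min(a, b)] → w = 0.06
R2: average=0.06, long=0.30; OR[max(a, b)] → w = 0.30
R3: long=0.30, poor=0.81; AND[min(a, b)] → w = 0.30
R4: ¬short=1−0.58=0.42, poor=0.81; AND[min(a, b)] → w = 0.42
Rules with consequent 'large': {R1, R2, R4} → strengths 0.06, 0.30, 0.42
Aggregate via t-conorm [max(a, b)]: 0.42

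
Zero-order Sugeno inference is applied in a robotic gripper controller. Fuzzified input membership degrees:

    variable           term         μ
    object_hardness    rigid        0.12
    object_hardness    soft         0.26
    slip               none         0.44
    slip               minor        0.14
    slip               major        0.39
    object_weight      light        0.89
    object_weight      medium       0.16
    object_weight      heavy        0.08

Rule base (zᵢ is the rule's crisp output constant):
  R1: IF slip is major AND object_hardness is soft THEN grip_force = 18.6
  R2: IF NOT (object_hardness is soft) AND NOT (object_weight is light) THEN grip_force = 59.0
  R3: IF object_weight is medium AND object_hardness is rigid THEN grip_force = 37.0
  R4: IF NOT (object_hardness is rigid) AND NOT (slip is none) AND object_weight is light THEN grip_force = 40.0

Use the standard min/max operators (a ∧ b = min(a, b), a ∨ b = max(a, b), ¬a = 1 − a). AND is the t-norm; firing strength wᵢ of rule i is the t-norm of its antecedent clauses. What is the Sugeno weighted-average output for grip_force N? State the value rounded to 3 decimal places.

R1 (z=18.6): major=0.39, soft=0.26; AND[min(a, b)] → w = 0.26
R2 (z=59.0): ¬soft=1−0.26=0.74, ¬light=1−0.89=0.11; AND[min(a, b)] → w = 0.11
R3 (z=37.0): medium=0.16, rigid=0.12; AND[min(a, b)] → w = 0.12
R4 (z=40.0): ¬rigid=1−0.12=0.88, ¬none=1−0.44=0.56, light=0.89; AND[min(a, b)] → w = 0.56
Weighted average = (0.26·18.6 + 0.11·59.0 + 0.12·37.0 + 0.56·40.0) / (0.26 + 0.11 + 0.12 + 0.56)
  = 38.1660 / 1.0500 = 36.349

36.349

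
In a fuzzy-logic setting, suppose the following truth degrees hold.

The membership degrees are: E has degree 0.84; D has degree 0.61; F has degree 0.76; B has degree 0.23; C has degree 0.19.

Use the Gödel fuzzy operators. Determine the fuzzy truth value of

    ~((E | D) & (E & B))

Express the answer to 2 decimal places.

E | D = max(a, b) on (0.84, 0.61) = 0.84
E & B = min(a, b) on (0.84, 0.23) = 0.23
(E | D) & (E & B) = min(a, b) on (0.84, 0.23) = 0.23
~((E | D) & (E & B)) = 1 − 0.23 = 0.77

0.77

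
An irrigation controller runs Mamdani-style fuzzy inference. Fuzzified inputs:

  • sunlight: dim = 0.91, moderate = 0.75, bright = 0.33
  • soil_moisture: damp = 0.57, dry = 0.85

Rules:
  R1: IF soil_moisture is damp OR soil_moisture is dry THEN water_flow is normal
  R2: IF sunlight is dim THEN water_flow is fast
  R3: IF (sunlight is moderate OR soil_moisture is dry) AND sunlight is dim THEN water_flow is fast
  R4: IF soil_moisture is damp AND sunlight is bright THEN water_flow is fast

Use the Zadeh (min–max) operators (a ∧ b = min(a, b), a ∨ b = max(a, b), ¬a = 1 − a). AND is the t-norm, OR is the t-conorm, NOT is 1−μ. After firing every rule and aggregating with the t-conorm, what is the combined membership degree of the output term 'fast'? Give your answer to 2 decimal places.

0.91

R1: damp=0.57, dry=0.85; OR[max(a, b)] → w = 0.85
R2: dim=0.91 → w = 0.91
R3: (moderate=0.75 OR dry=0.85) = 0.85; AND[min(a, b)] with dim=0.91 → w = 0.85
R4: damp=0.57, bright=0.33; AND[min(a, b)] → w = 0.33
Rules with consequent 'fast': {R2, R3, R4} → strengths 0.91, 0.85, 0.33
Aggregate via t-conorm [max(a, b)]: 0.91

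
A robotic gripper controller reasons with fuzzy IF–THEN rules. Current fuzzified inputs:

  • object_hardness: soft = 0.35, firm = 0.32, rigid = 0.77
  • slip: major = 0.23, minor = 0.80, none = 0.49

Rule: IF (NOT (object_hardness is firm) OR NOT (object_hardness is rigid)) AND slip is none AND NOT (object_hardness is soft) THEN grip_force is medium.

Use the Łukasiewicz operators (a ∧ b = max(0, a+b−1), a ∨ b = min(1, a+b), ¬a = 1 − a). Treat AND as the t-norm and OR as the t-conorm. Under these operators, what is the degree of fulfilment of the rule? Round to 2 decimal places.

0.05

firing strength: (¬firm=1−0.32=0.68 OR ¬rigid=1−0.77=0.23) = 0.91; AND[max(0, a+b−1)] with none=0.49, ¬soft=1−0.35=0.65 → w = 0.05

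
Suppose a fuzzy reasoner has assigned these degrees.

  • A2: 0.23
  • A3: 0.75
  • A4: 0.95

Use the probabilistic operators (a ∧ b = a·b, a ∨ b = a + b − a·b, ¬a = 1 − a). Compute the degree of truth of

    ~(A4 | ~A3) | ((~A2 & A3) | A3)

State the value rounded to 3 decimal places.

~A3 = 1 − 0.7500 = 0.2500
A4 | ~A3 = a + b − a·b on (0.9500, 0.2500) = 0.9625
~(A4 | ~A3) = 1 − 0.9625 = 0.0375
~A2 = 1 − 0.2300 = 0.7700
~A2 & A3 = a·b on (0.7700, 0.7500) = 0.5775
(~A2 & A3) | A3 = a + b − a·b on (0.5775, 0.7500) = 0.8944
~(A4 | ~A3) | ((~A2 & A3) | A3) = a + b − a·b on (0.0375, 0.8944) = 0.8983

0.898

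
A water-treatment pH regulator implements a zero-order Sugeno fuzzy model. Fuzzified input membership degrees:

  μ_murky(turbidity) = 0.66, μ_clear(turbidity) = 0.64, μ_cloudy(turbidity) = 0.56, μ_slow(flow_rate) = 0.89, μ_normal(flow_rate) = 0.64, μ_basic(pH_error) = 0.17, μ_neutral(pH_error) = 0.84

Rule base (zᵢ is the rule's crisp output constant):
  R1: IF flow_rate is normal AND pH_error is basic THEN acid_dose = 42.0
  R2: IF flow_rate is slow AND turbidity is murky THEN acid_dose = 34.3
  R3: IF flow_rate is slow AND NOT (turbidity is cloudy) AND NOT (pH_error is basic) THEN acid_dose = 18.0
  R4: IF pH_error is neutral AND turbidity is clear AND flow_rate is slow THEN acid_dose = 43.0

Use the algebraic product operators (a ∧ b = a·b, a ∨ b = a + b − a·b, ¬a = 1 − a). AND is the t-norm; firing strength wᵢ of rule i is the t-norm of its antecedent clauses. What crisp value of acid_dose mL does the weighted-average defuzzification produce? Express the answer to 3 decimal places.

R1 (z=42.0): normal=0.64, basic=0.17; AND[a·b] → w = 0.1088
R2 (z=34.3): slow=0.89, murky=0.66; AND[a·b] → w = 0.5874
R3 (z=18.0): slow=0.89, ¬cloudy=1−0.56=0.44, ¬basic=1−0.17=0.83; AND[a·b] → w = 0.3250
R4 (z=43.0): neutral=0.84, clear=0.64, slow=0.89; AND[a·b] → w = 0.4785
Weighted average = (0.1088·42.0 + 0.5874·34.3 + 0.3250·18.0 + 0.4785·43.0) / (0.1088 + 0.5874 + 0.3250 + 0.4785)
  = 51.1419 / 1.4997 = 34.102

34.102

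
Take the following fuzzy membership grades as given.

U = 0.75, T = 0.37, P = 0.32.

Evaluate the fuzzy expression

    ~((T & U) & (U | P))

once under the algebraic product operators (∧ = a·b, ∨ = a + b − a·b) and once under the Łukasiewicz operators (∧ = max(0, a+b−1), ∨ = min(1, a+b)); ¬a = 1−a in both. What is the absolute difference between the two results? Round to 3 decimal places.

0.110

Under algebraic product:
  T & U = a·b on (0.3700, 0.7500) = 0.2775
  U | P = a + b − a·b on (0.7500, 0.3200) = 0.8300
  (T & U) & (U | P) = a·b on (0.2775, 0.8300) = 0.2303
  ~((T & U) & (U | P)) = 1 − 0.2303 = 0.7697
  → value = 0.7697
Under Łukasiewicz:
  T & U = max(0, a+b−1) on (0.37, 0.75) = 0.12
  U | P = min(1, a+b) on (0.75, 0.32) = 1.00
  (T & U) & (U | P) = max(0, a+b−1) on (0.12, 1.00) = 0.12
  ~((T & U) & (U | P)) = 1 − 0.12 = 0.88
  → value = 0.8800
|0.7697 − 0.8800| = 0.110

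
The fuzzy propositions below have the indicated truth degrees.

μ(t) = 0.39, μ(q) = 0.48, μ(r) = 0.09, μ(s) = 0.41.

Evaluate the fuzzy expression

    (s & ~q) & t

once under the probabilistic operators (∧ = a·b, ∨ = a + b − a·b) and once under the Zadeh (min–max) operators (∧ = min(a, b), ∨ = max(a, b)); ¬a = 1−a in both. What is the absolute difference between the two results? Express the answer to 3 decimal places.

0.307

Under probabilistic:
  ~q = 1 − 0.4800 = 0.5200
  s & ~q = a·b on (0.4100, 0.5200) = 0.2132
  (s & ~q) & t = a·b on (0.2132, 0.3900) = 0.0831
  → value = 0.0831
Under Zadeh (min–max):
  ~q = 1 − 0.48 = 0.52
  s & ~q = min(a, b) on (0.41, 0.52) = 0.41
  (s & ~q) & t = min(a, b) on (0.41, 0.39) = 0.39
  → value = 0.3900
|0.0831 − 0.3900| = 0.307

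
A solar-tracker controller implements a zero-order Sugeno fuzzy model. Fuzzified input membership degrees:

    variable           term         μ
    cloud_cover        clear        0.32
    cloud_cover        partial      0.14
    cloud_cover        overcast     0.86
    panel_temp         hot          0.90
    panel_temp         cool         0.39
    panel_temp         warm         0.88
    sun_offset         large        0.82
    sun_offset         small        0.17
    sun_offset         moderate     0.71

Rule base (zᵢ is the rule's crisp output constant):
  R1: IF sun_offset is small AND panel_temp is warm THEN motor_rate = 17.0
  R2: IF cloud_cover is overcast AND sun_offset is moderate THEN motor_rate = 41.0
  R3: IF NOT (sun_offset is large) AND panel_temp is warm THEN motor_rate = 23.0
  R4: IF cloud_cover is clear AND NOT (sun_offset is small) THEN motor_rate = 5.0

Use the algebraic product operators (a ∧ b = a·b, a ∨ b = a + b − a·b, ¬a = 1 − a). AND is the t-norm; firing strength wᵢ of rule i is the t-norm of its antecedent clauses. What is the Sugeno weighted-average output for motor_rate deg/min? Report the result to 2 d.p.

R1 (z=17.0): small=0.17, warm=0.88; AND[a·b] → w = 0.1496
R2 (z=41.0): overcast=0.86, moderate=0.71; AND[a·b] → w = 0.6106
R3 (z=23.0): ¬large=1−0.82=0.18, warm=0.88; AND[a·b] → w = 0.1584
R4 (z=5.0): clear=0.32, ¬small=1−0.17=0.83; AND[a·b] → w = 0.2656
Weighted average = (0.1496·17.0 + 0.6106·41.0 + 0.1584·23.0 + 0.2656·5.0) / (0.1496 + 0.6106 + 0.1584 + 0.2656)
  = 32.5490 / 1.1842 = 27.49

27.49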